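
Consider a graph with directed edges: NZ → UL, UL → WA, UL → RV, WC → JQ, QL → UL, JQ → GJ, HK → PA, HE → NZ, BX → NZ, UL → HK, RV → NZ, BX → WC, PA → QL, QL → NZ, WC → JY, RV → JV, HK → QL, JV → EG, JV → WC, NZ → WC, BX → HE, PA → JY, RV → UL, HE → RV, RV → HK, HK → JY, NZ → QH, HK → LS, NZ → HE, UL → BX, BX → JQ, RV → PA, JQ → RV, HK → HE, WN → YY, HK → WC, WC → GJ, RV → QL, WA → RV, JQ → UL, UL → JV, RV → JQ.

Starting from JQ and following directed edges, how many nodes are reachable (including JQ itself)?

17

BFS from JQ visits: JQ, GJ, RV, UL, HK, JV, NZ, PA, QL, BX, WA, HE, JY, LS, WC, EG, QH
Reachable nodes: 17 of 19 total.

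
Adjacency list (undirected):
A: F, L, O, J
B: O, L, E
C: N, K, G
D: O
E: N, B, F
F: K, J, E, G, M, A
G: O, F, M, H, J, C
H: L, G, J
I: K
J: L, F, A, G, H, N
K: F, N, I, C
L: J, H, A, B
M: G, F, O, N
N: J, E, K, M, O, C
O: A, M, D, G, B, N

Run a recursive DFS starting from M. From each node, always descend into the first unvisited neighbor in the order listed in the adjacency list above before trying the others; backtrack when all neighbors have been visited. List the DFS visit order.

M G O A F K N J L H B E C I D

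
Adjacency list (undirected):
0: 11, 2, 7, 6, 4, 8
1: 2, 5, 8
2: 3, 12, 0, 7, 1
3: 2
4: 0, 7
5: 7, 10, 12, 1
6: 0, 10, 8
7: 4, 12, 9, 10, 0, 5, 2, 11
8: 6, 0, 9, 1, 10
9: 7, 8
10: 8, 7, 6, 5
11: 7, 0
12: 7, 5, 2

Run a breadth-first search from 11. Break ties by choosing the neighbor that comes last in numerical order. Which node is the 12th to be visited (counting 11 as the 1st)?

Visit 11; enqueue 7, 0 → queue [7, 0]
Visit 7; enqueue 12, 10, 9, 5, 4, 2 → queue [0, 12, 10, 9, 5, 4, 2]
Visit 0; enqueue 8, 6 → queue [12, 10, 9, 5, 4, 2, 8, 6]
Visit 12 → queue [10, 9, 5, 4, 2, 8, 6]
Visit 10 → queue [9, 5, 4, 2, 8, 6]
Visit 9 → queue [5, 4, 2, 8, 6]
Visit 5; enqueue 1 → queue [4, 2, 8, 6, 1]
Visit 4 → queue [2, 8, 6, 1]
Visit 2; enqueue 3 → queue [8, 6, 1, 3]
Visit 8 → queue [6, 1, 3]
Visit 6 → queue [1, 3]
Visit 1 → queue [3]
Visit 3 → queue []

Visit order: 11, 7, 0, 12, 10, 9, 5, 4, 2, 8, 6, 1, 3

1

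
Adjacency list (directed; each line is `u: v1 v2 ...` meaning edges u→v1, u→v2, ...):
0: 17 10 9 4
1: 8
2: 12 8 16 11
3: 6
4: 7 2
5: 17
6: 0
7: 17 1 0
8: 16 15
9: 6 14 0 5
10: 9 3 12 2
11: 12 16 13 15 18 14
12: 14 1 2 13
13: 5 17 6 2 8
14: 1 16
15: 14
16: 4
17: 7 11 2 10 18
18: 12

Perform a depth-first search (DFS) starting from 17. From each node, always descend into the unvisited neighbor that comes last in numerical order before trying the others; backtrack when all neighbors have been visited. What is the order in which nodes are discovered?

Visit 17
17 → 18
18 → 12
12 → 14
14 → 16
16 → 4
4 → 7
7 → 1
1 → 8
8 → 15
7 → 0
0 → 10
10 → 9
9 → 6
9 → 5
10 → 3
10 → 2
2 → 11
11 → 13

17 -> 18 -> 12 -> 14 -> 16 -> 4 -> 7 -> 1 -> 8 -> 15 -> 0 -> 10 -> 9 -> 6 -> 5 -> 3 -> 2 -> 11 -> 13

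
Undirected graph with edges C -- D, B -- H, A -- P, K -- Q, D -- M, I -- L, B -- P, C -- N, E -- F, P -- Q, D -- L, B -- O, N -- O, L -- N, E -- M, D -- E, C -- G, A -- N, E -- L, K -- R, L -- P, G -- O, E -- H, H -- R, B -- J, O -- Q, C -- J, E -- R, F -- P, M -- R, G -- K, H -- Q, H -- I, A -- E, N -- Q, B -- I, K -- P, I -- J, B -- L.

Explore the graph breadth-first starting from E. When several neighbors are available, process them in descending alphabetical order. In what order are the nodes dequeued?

Visit E; enqueue R, M, L, H, F, D, A → queue [R, M, L, H, F, D, A]
Visit R; enqueue K → queue [M, L, H, F, D, A, K]
Visit M → queue [L, H, F, D, A, K]
Visit L; enqueue P, N, I, B → queue [H, F, D, A, K, P, N, I, B]
Visit H; enqueue Q → queue [F, D, A, K, P, N, I, B, Q]
Visit F → queue [D, A, K, P, N, I, B, Q]
Visit D; enqueue C → queue [A, K, P, N, I, B, Q, C]
Visit A → queue [K, P, N, I, B, Q, C]
Visit K; enqueue G → queue [P, N, I, B, Q, C, G]
Visit P → queue [N, I, B, Q, C, G]
Visit N; enqueue O → queue [I, B, Q, C, G, O]
Visit I; enqueue J → queue [B, Q, C, G, O, J]
Visit B → queue [Q, C, G, O, J]
Visit Q → queue [C, G, O, J]
Visit C → queue [G, O, J]
Visit G → queue [O, J]
Visit O → queue [J]
Visit J → queue []

E, R, M, L, H, F, D, A, K, P, N, I, B, Q, C, G, O, J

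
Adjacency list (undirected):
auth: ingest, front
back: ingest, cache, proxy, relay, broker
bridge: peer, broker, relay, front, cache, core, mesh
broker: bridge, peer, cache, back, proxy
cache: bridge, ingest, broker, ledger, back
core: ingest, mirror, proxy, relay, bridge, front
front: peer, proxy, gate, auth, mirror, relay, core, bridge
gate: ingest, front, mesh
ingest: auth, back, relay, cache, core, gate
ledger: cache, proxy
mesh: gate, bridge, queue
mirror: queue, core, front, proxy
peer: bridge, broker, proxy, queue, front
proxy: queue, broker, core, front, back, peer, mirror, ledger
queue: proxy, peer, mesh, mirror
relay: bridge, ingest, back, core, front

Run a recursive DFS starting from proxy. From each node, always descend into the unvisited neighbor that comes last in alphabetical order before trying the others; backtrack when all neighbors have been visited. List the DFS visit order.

proxy, queue, peer, front, relay, ingest, gate, mesh, bridge, core, mirror, cache, ledger, broker, back, auth

Visit proxy
proxy → queue
queue → peer
peer → front
front → relay
relay → ingest
ingest → gate
gate → mesh
mesh → bridge
bridge → core
core → mirror
bridge → cache
cache → ledger
cache → broker
broker → back
ingest → auth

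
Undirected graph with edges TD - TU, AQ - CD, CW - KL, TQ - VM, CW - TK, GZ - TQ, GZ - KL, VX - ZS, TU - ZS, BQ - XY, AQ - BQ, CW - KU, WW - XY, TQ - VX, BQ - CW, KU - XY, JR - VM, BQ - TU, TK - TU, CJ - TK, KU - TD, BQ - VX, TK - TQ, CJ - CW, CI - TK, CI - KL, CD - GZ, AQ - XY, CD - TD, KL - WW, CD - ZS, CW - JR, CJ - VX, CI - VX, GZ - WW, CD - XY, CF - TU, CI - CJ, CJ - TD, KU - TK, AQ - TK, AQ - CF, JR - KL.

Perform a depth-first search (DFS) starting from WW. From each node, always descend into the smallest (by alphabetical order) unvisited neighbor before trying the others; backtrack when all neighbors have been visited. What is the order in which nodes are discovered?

Visit WW
WW → GZ
GZ → CD
CD → AQ
AQ → BQ
BQ → CW
CW → CJ
CJ → CI
CI → KL
KL → JR
JR → VM
VM → TQ
TQ → TK
TK → KU
KU → TD
TD → TU
TU → CF
TU → ZS
ZS → VX
KU → XY

WW, GZ, CD, AQ, BQ, CW, CJ, CI, KL, JR, VM, TQ, TK, KU, TD, TU, CF, ZS, VX, XY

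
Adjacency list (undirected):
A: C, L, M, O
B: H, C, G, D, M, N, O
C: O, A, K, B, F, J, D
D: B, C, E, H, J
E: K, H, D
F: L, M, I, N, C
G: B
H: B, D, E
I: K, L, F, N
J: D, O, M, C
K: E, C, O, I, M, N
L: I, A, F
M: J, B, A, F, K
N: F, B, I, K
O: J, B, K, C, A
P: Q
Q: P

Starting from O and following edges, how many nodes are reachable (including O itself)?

15

BFS from O visits: O, A, B, C, J, K, L, M, D, G, H, N, F, E, I
Reachable nodes: 15 of 17 total.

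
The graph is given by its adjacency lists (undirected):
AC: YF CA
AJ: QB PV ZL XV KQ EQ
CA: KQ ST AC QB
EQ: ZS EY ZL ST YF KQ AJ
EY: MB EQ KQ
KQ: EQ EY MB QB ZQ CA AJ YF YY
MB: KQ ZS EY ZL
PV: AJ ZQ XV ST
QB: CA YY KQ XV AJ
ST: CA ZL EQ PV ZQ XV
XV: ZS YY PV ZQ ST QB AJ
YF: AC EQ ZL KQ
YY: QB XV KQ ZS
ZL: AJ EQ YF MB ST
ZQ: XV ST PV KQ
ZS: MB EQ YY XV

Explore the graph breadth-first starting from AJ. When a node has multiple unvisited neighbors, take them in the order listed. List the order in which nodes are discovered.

Visit AJ; enqueue QB, PV, ZL, XV, KQ, EQ → queue [QB, PV, ZL, XV, KQ, EQ]
Visit QB; enqueue CA, YY → queue [PV, ZL, XV, KQ, EQ, CA, YY]
Visit PV; enqueue ZQ, ST → queue [ZL, XV, KQ, EQ, CA, YY, ZQ, ST]
Visit ZL; enqueue YF, MB → queue [XV, KQ, EQ, CA, YY, ZQ, ST, YF, MB]
Visit XV; enqueue ZS → queue [KQ, EQ, CA, YY, ZQ, ST, YF, MB, ZS]
Visit KQ; enqueue EY → queue [EQ, CA, YY, ZQ, ST, YF, MB, ZS, EY]
Visit EQ → queue [CA, YY, ZQ, ST, YF, MB, ZS, EY]
Visit CA; enqueue AC → queue [YY, ZQ, ST, YF, MB, ZS, EY, AC]
Visit YY → queue [ZQ, ST, YF, MB, ZS, EY, AC]
Visit ZQ → queue [ST, YF, MB, ZS, EY, AC]
Visit ST → queue [YF, MB, ZS, EY, AC]
Visit YF → queue [MB, ZS, EY, AC]
Visit MB → queue [ZS, EY, AC]
Visit ZS → queue [EY, AC]
Visit EY → queue [AC]
Visit AC → queue []

AJ -> QB -> PV -> ZL -> XV -> KQ -> EQ -> CA -> YY -> ZQ -> ST -> YF -> MB -> ZS -> EY -> AC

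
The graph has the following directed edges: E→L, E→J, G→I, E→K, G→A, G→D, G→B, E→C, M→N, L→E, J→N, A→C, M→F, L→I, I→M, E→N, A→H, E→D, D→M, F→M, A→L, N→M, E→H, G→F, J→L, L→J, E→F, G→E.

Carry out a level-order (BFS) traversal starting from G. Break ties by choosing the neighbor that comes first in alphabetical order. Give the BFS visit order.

G, A, B, D, E, F, I, C, H, L, M, J, K, N

Visit G; enqueue A, B, D, E, F, I → queue [A, B, D, E, F, I]
Visit A; enqueue C, H, L → queue [B, D, E, F, I, C, H, L]
Visit B → queue [D, E, F, I, C, H, L]
Visit D; enqueue M → queue [E, F, I, C, H, L, M]
Visit E; enqueue J, K, N → queue [F, I, C, H, L, M, J, K, N]
Visit F → queue [I, C, H, L, M, J, K, N]
Visit I → queue [C, H, L, M, J, K, N]
Visit C → queue [H, L, M, J, K, N]
Visit H → queue [L, M, J, K, N]
Visit L → queue [M, J, K, N]
Visit M → queue [J, K, N]
Visit J → queue [K, N]
Visit K → queue [N]
Visit N → queue []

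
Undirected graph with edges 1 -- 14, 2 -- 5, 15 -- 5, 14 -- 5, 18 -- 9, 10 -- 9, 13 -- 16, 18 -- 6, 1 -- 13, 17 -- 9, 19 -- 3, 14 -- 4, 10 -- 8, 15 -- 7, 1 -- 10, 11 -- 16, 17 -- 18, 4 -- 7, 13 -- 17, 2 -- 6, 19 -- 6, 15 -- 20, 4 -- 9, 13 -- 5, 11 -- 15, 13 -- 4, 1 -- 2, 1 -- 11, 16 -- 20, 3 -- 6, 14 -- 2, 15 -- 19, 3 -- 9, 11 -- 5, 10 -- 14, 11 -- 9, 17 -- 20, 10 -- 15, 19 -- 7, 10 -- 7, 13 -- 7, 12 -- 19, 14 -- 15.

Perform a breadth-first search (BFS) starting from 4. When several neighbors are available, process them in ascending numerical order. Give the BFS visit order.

Visit 4; enqueue 7, 9, 13, 14 → queue [7, 9, 13, 14]
Visit 7; enqueue 10, 15, 19 → queue [9, 13, 14, 10, 15, 19]
Visit 9; enqueue 3, 11, 17, 18 → queue [13, 14, 10, 15, 19, 3, 11, 17, 18]
Visit 13; enqueue 1, 5, 16 → queue [14, 10, 15, 19, 3, 11, 17, 18, 1, 5, 16]
Visit 14; enqueue 2 → queue [10, 15, 19, 3, 11, 17, 18, 1, 5, 16, 2]
Visit 10; enqueue 8 → queue [15, 19, 3, 11, 17, 18, 1, 5, 16, 2, 8]
Visit 15; enqueue 20 → queue [19, 3, 11, 17, 18, 1, 5, 16, 2, 8, 20]
Visit 19; enqueue 6, 12 → queue [3, 11, 17, 18, 1, 5, 16, 2, 8, 20, 6, 12]
Visit 3 → queue [11, 17, 18, 1, 5, 16, 2, 8, 20, 6, 12]
Visit 11 → queue [17, 18, 1, 5, 16, 2, 8, 20, 6, 12]
Visit 17 → queue [18, 1, 5, 16, 2, 8, 20, 6, 12]
Visit 18 → queue [1, 5, 16, 2, 8, 20, 6, 12]
Visit 1 → queue [5, 16, 2, 8, 20, 6, 12]
Visit 5 → queue [16, 2, 8, 20, 6, 12]
Visit 16 → queue [2, 8, 20, 6, 12]
Visit 2 → queue [8, 20, 6, 12]
Visit 8 → queue [20, 6, 12]
Visit 20 → queue [6, 12]
Visit 6 → queue [12]
Visit 12 → queue []

4, 7, 9, 13, 14, 10, 15, 19, 3, 11, 17, 18, 1, 5, 16, 2, 8, 20, 6, 12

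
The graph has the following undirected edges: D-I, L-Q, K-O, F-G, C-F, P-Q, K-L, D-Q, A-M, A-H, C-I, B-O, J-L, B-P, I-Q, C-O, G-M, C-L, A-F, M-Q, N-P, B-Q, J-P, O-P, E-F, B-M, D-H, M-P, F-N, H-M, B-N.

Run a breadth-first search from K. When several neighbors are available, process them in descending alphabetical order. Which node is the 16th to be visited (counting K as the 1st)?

A

Visit K; enqueue O, L → queue [O, L]
Visit O; enqueue P, C, B → queue [L, P, C, B]
Visit L; enqueue Q, J → queue [P, C, B, Q, J]
Visit P; enqueue N, M → queue [C, B, Q, J, N, M]
Visit C; enqueue I, F → queue [B, Q, J, N, M, I, F]
Visit B → queue [Q, J, N, M, I, F]
Visit Q; enqueue D → queue [J, N, M, I, F, D]
Visit J → queue [N, M, I, F, D]
Visit N → queue [M, I, F, D]
Visit M; enqueue H, G, A → queue [I, F, D, H, G, A]
Visit I → queue [F, D, H, G, A]
Visit F; enqueue E → queue [D, H, G, A, E]
Visit D → queue [H, G, A, E]
Visit H → queue [G, A, E]
Visit G → queue [A, E]
Visit A → queue [E]
Visit E → queue []

Visit order: K, O, L, P, C, B, Q, J, N, M, I, F, D, H, G, A, E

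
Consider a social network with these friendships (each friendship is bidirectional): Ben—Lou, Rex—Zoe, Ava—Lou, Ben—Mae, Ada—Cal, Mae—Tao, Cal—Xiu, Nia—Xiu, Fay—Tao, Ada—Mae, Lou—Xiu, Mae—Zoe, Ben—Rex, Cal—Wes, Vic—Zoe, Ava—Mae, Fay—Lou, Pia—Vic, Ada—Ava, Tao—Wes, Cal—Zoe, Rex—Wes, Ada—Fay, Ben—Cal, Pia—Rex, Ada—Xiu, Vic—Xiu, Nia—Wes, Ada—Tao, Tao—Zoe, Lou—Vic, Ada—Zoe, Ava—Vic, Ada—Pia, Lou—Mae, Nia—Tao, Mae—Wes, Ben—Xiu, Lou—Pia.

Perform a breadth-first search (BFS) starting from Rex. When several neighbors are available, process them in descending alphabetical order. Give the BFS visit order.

Visit Rex; enqueue Zoe, Wes, Pia, Ben → queue [Zoe, Wes, Pia, Ben]
Visit Zoe; enqueue Vic, Tao, Mae, Cal, Ada → queue [Wes, Pia, Ben, Vic, Tao, Mae, Cal, Ada]
Visit Wes; enqueue Nia → queue [Pia, Ben, Vic, Tao, Mae, Cal, Ada, Nia]
Visit Pia; enqueue Lou → queue [Ben, Vic, Tao, Mae, Cal, Ada, Nia, Lou]
Visit Ben; enqueue Xiu → queue [Vic, Tao, Mae, Cal, Ada, Nia, Lou, Xiu]
Visit Vic; enqueue Ava → queue [Tao, Mae, Cal, Ada, Nia, Lou, Xiu, Ava]
Visit Tao; enqueue Fay → queue [Mae, Cal, Ada, Nia, Lou, Xiu, Ava, Fay]
Visit Mae → queue [Cal, Ada, Nia, Lou, Xiu, Ava, Fay]
Visit Cal → queue [Ada, Nia, Lou, Xiu, Ava, Fay]
Visit Ada → queue [Nia, Lou, Xiu, Ava, Fay]
Visit Nia → queue [Lou, Xiu, Ava, Fay]
Visit Lou → queue [Xiu, Ava, Fay]
Visit Xiu → queue [Ava, Fay]
Visit Ava → queue [Fay]
Visit Fay → queue []

Rex -> Zoe -> Wes -> Pia -> Ben -> Vic -> Tao -> Mae -> Cal -> Ada -> Nia -> Lou -> Xiu -> Ava -> Fay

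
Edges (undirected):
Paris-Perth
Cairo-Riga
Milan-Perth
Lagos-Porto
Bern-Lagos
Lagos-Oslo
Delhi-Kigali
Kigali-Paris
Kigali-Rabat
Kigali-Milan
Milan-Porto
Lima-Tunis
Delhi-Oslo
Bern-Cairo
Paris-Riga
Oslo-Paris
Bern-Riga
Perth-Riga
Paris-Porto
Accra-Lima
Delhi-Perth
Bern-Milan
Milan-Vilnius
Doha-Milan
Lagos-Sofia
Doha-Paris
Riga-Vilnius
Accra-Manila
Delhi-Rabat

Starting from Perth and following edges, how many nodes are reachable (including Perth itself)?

15

BFS from Perth visits: Perth, Delhi, Milan, Paris, Riga, Kigali, Oslo, Rabat, Bern, Doha, Porto, Vilnius, Cairo, Lagos, Sofia
Reachable nodes: 15 of 19 total.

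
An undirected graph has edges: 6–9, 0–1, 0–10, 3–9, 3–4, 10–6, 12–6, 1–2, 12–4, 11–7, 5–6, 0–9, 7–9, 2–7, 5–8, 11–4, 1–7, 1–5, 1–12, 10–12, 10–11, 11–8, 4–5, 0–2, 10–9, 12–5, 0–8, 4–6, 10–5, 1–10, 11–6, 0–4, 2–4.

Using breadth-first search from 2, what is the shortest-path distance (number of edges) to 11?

Level 0: 2
Level 1: 0, 1, 4, 7
Level 2: 3, 5, 6, 8, 9, 10, 11, 12
11 first appears at level 2.

2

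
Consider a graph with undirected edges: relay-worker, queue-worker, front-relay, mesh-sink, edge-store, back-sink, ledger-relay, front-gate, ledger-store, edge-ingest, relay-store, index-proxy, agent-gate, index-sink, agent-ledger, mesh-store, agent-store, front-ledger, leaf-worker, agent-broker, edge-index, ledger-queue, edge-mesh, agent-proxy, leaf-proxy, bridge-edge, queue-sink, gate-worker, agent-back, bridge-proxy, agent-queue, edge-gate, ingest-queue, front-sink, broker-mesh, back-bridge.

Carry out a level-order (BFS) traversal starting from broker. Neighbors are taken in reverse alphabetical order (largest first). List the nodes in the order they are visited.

broker, mesh, agent, store, sink, edge, queue, proxy, ledger, gate, back, relay, index, front, ingest, bridge, worker, leaf

Visit broker; enqueue mesh, agent → queue [mesh, agent]
Visit mesh; enqueue store, sink, edge → queue [agent, store, sink, edge]
Visit agent; enqueue queue, proxy, ledger, gate, back → queue [store, sink, edge, queue, proxy, ledger, gate, back]
Visit store; enqueue relay → queue [sink, edge, queue, proxy, ledger, gate, back, relay]
Visit sink; enqueue index, front → queue [edge, queue, proxy, ledger, gate, back, relay, index, front]
Visit edge; enqueue ingest, bridge → queue [queue, proxy, ledger, gate, back, relay, index, front, ingest, bridge]
Visit queue; enqueue worker → queue [proxy, ledger, gate, back, relay, index, front, ingest, bridge, worker]
Visit proxy; enqueue leaf → queue [ledger, gate, back, relay, index, front, ingest, bridge, worker, leaf]
Visit ledger → queue [gate, back, relay, index, front, ingest, bridge, worker, leaf]
Visit gate → queue [back, relay, index, front, ingest, bridge, worker, leaf]
Visit back → queue [relay, index, front, ingest, bridge, worker, leaf]
Visit relay → queue [index, front, ingest, bridge, worker, leaf]
Visit index → queue [front, ingest, bridge, worker, leaf]
Visit front → queue [ingest, bridge, worker, leaf]
Visit ingest → queue [bridge, worker, leaf]
Visit bridge → queue [worker, leaf]
Visit worker → queue [leaf]
Visit leaf → queue []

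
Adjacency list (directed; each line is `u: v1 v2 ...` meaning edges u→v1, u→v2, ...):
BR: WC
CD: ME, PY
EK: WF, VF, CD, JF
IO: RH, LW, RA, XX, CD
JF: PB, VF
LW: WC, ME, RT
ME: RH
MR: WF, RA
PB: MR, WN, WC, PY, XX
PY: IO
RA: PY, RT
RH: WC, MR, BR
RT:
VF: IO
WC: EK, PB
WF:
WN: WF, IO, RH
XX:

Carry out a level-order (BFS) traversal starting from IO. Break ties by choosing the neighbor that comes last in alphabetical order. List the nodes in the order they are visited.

Visit IO; enqueue XX, RH, RA, LW, CD → queue [XX, RH, RA, LW, CD]
Visit XX → queue [RH, RA, LW, CD]
Visit RH; enqueue WC, MR, BR → queue [RA, LW, CD, WC, MR, BR]
Visit RA; enqueue RT, PY → queue [LW, CD, WC, MR, BR, RT, PY]
Visit LW; enqueue ME → queue [CD, WC, MR, BR, RT, PY, ME]
Visit CD → queue [WC, MR, BR, RT, PY, ME]
Visit WC; enqueue PB, EK → queue [MR, BR, RT, PY, ME, PB, EK]
Visit MR; enqueue WF → queue [BR, RT, PY, ME, PB, EK, WF]
Visit BR → queue [RT, PY, ME, PB, EK, WF]
Visit RT → queue [PY, ME, PB, EK, WF]
Visit PY → queue [ME, PB, EK, WF]
Visit ME → queue [PB, EK, WF]
Visit PB; enqueue WN → queue [EK, WF, WN]
Visit EK; enqueue VF, JF → queue [WF, WN, VF, JF]
Visit WF → queue [WN, VF, JF]
Visit WN → queue [VF, JF]
Visit VF → queue [JF]
Visit JF → queue []

IO -> XX -> RH -> RA -> LW -> CD -> WC -> MR -> BR -> RT -> PY -> ME -> PB -> EK -> WF -> WN -> VF -> JF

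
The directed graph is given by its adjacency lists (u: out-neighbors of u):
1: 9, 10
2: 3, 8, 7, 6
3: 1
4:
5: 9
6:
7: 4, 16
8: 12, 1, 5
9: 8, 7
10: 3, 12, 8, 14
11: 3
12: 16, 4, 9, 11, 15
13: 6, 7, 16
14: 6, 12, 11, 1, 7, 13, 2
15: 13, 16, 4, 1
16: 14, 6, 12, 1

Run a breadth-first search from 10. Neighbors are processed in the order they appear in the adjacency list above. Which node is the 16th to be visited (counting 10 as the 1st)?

Visit 10; enqueue 3, 12, 8, 14 → queue [3, 12, 8, 14]
Visit 3; enqueue 1 → queue [12, 8, 14, 1]
Visit 12; enqueue 16, 4, 9, 11, 15 → queue [8, 14, 1, 16, 4, 9, 11, 15]
Visit 8; enqueue 5 → queue [14, 1, 16, 4, 9, 11, 15, 5]
Visit 14; enqueue 6, 7, 13, 2 → queue [1, 16, 4, 9, 11, 15, 5, 6, 7, 13, 2]
Visit 1 → queue [16, 4, 9, 11, 15, 5, 6, 7, 13, 2]
Visit 16 → queue [4, 9, 11, 15, 5, 6, 7, 13, 2]
Visit 4 → queue [9, 11, 15, 5, 6, 7, 13, 2]
Visit 9 → queue [11, 15, 5, 6, 7, 13, 2]
Visit 11 → queue [15, 5, 6, 7, 13, 2]
Visit 15 → queue [5, 6, 7, 13, 2]
Visit 5 → queue [6, 7, 13, 2]
Visit 6 → queue [7, 13, 2]
Visit 7 → queue [13, 2]
Visit 13 → queue [2]
Visit 2 → queue []

Visit order: 10, 3, 12, 8, 14, 1, 16, 4, 9, 11, 15, 5, 6, 7, 13, 2

2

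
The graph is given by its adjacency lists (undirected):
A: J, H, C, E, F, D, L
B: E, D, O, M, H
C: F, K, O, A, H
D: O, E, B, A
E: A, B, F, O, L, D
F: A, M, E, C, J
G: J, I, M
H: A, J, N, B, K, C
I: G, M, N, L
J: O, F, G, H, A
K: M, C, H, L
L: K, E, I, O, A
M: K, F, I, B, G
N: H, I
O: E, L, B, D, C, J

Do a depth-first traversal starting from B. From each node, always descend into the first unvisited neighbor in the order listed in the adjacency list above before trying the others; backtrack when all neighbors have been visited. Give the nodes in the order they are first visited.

Visit B
B → E
E → A
A → J
J → O
O → L
L → K
K → M
M → F
F → C
C → H
H → N
N → I
I → G
O → D

B, E, A, J, O, L, K, M, F, C, H, N, I, G, D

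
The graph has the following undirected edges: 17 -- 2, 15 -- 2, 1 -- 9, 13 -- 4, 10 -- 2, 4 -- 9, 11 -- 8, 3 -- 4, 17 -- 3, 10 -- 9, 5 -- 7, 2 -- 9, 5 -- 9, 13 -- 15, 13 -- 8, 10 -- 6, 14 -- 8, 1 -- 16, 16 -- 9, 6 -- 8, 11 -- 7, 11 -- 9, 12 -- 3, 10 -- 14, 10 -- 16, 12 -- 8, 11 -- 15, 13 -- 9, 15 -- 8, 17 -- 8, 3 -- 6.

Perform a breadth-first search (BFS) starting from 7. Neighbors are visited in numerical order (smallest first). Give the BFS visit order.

7, 5, 11, 9, 8, 15, 1, 2, 4, 10, 13, 16, 6, 12, 14, 17, 3

Visit 7; enqueue 5, 11 → queue [5, 11]
Visit 5; enqueue 9 → queue [11, 9]
Visit 11; enqueue 8, 15 → queue [9, 8, 15]
Visit 9; enqueue 1, 2, 4, 10, 13, 16 → queue [8, 15, 1, 2, 4, 10, 13, 16]
Visit 8; enqueue 6, 12, 14, 17 → queue [15, 1, 2, 4, 10, 13, 16, 6, 12, 14, 17]
Visit 15 → queue [1, 2, 4, 10, 13, 16, 6, 12, 14, 17]
Visit 1 → queue [2, 4, 10, 13, 16, 6, 12, 14, 17]
Visit 2 → queue [4, 10, 13, 16, 6, 12, 14, 17]
Visit 4; enqueue 3 → queue [10, 13, 16, 6, 12, 14, 17, 3]
Visit 10 → queue [13, 16, 6, 12, 14, 17, 3]
Visit 13 → queue [16, 6, 12, 14, 17, 3]
Visit 16 → queue [6, 12, 14, 17, 3]
Visit 6 → queue [12, 14, 17, 3]
Visit 12 → queue [14, 17, 3]
Visit 14 → queue [17, 3]
Visit 17 → queue [3]
Visit 3 → queue []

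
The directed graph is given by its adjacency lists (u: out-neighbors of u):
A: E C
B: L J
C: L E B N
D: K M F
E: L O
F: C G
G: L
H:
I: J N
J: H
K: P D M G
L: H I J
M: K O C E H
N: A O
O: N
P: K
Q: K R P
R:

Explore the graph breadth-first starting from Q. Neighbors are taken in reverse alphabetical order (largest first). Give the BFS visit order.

Visit Q; enqueue R, P, K → queue [R, P, K]
Visit R → queue [P, K]
Visit P → queue [K]
Visit K; enqueue M, G, D → queue [M, G, D]
Visit M; enqueue O, H, E, C → queue [G, D, O, H, E, C]
Visit G; enqueue L → queue [D, O, H, E, C, L]
Visit D; enqueue F → queue [O, H, E, C, L, F]
Visit O; enqueue N → queue [H, E, C, L, F, N]
Visit H → queue [E, C, L, F, N]
Visit E → queue [C, L, F, N]
Visit C; enqueue B → queue [L, F, N, B]
Visit L; enqueue J, I → queue [F, N, B, J, I]
Visit F → queue [N, B, J, I]
Visit N; enqueue A → queue [B, J, I, A]
Visit B → queue [J, I, A]
Visit J → queue [I, A]
Visit I → queue [A]
Visit A → queue []

Q R P K M G D O H E C L F N B J I A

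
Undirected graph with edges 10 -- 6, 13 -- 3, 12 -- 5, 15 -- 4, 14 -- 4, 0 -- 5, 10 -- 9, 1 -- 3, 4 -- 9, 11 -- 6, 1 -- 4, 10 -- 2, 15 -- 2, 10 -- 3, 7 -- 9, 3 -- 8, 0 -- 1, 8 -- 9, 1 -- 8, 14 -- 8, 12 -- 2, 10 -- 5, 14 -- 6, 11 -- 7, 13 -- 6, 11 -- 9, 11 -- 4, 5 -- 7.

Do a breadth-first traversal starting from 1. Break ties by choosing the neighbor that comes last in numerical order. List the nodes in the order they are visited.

Visit 1; enqueue 8, 4, 3, 0 → queue [8, 4, 3, 0]
Visit 8; enqueue 14, 9 → queue [4, 3, 0, 14, 9]
Visit 4; enqueue 15, 11 → queue [3, 0, 14, 9, 15, 11]
Visit 3; enqueue 13, 10 → queue [0, 14, 9, 15, 11, 13, 10]
Visit 0; enqueue 5 → queue [14, 9, 15, 11, 13, 10, 5]
Visit 14; enqueue 6 → queue [9, 15, 11, 13, 10, 5, 6]
Visit 9; enqueue 7 → queue [15, 11, 13, 10, 5, 6, 7]
Visit 15; enqueue 2 → queue [11, 13, 10, 5, 6, 7, 2]
Visit 11 → queue [13, 10, 5, 6, 7, 2]
Visit 13 → queue [10, 5, 6, 7, 2]
Visit 10 → queue [5, 6, 7, 2]
Visit 5; enqueue 12 → queue [6, 7, 2, 12]
Visit 6 → queue [7, 2, 12]
Visit 7 → queue [2, 12]
Visit 2 → queue [12]
Visit 12 → queue []

1 -> 8 -> 4 -> 3 -> 0 -> 14 -> 9 -> 15 -> 11 -> 13 -> 10 -> 5 -> 6 -> 7 -> 2 -> 12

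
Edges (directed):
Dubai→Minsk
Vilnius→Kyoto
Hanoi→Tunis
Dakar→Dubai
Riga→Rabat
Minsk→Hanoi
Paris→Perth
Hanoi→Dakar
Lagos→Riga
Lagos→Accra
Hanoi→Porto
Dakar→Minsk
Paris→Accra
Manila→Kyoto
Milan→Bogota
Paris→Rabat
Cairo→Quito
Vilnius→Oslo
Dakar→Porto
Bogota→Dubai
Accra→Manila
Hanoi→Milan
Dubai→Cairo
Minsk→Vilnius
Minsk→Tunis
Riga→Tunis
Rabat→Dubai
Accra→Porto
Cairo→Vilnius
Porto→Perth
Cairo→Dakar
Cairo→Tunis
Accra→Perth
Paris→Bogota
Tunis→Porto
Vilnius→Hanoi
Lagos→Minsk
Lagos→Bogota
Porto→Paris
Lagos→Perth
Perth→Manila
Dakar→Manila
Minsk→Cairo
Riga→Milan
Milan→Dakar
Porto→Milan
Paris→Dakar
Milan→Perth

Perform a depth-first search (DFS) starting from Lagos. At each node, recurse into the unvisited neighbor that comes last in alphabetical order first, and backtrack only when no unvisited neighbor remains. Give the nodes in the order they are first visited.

Lagos, Riga, Tunis, Porto, Perth, Manila, Kyoto, Paris, Rabat, Dubai, Minsk, Vilnius, Oslo, Hanoi, Milan, Dakar, Bogota, Cairo, Quito, Accra

Visit Lagos
Lagos → Riga
Riga → Tunis
Tunis → Porto
Porto → Perth
Perth → Manila
Manila → Kyoto
Porto → Paris
Paris → Rabat
Rabat → Dubai
Dubai → Minsk
Minsk → Vilnius
Vilnius → Oslo
Vilnius → Hanoi
Hanoi → Milan
Milan → Dakar
Milan → Bogota
Minsk → Cairo
Cairo → Quito
Paris → Accra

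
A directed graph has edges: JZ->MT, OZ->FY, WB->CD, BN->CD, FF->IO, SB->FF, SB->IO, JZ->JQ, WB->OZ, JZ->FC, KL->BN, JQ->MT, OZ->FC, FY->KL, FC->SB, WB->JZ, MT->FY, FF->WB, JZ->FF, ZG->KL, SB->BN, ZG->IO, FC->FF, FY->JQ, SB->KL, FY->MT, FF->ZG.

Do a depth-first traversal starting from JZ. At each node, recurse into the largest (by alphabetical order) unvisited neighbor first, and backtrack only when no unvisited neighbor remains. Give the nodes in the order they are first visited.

JZ MT FY KL BN CD JQ FF ZG IO WB OZ FC SB

Visit JZ
JZ → MT
MT → FY
FY → KL
KL → BN
BN → CD
FY → JQ
JZ → FF
FF → ZG
ZG → IO
FF → WB
WB → OZ
OZ → FC
FC → SB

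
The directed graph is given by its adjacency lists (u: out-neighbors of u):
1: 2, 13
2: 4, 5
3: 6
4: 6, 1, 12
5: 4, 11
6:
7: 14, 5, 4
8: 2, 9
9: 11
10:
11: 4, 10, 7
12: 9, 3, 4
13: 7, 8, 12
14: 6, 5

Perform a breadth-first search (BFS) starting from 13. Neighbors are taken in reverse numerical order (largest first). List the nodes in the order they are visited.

Visit 13; enqueue 12, 8, 7 → queue [12, 8, 7]
Visit 12; enqueue 9, 4, 3 → queue [8, 7, 9, 4, 3]
Visit 8; enqueue 2 → queue [7, 9, 4, 3, 2]
Visit 7; enqueue 14, 5 → queue [9, 4, 3, 2, 14, 5]
Visit 9; enqueue 11 → queue [4, 3, 2, 14, 5, 11]
Visit 4; enqueue 6, 1 → queue [3, 2, 14, 5, 11, 6, 1]
Visit 3 → queue [2, 14, 5, 11, 6, 1]
Visit 2 → queue [14, 5, 11, 6, 1]
Visit 14 → queue [5, 11, 6, 1]
Visit 5 → queue [11, 6, 1]
Visit 11; enqueue 10 → queue [6, 1, 10]
Visit 6 → queue [1, 10]
Visit 1 → queue [10]
Visit 10 → queue []

13 12 8 7 9 4 3 2 14 5 11 6 1 10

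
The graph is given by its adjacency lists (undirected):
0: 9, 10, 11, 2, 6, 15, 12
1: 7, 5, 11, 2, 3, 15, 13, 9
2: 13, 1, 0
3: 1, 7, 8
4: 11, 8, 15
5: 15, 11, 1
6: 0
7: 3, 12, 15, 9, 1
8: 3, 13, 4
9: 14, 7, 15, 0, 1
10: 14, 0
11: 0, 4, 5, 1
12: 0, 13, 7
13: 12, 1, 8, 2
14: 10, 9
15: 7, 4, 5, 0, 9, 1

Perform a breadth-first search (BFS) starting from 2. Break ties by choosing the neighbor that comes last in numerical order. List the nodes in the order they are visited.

Visit 2; enqueue 13, 1, 0 → queue [13, 1, 0]
Visit 13; enqueue 12, 8 → queue [1, 0, 12, 8]
Visit 1; enqueue 15, 11, 9, 7, 5, 3 → queue [0, 12, 8, 15, 11, 9, 7, 5, 3]
Visit 0; enqueue 10, 6 → queue [12, 8, 15, 11, 9, 7, 5, 3, 10, 6]
Visit 12 → queue [8, 15, 11, 9, 7, 5, 3, 10, 6]
Visit 8; enqueue 4 → queue [15, 11, 9, 7, 5, 3, 10, 6, 4]
Visit 15 → queue [11, 9, 7, 5, 3, 10, 6, 4]
Visit 11 → queue [9, 7, 5, 3, 10, 6, 4]
Visit 9; enqueue 14 → queue [7, 5, 3, 10, 6, 4, 14]
Visit 7 → queue [5, 3, 10, 6, 4, 14]
Visit 5 → queue [3, 10, 6, 4, 14]
Visit 3 → queue [10, 6, 4, 14]
Visit 10 → queue [6, 4, 14]
Visit 6 → queue [4, 14]
Visit 4 → queue [14]
Visit 14 → queue []

2, 13, 1, 0, 12, 8, 15, 11, 9, 7, 5, 3, 10, 6, 4, 14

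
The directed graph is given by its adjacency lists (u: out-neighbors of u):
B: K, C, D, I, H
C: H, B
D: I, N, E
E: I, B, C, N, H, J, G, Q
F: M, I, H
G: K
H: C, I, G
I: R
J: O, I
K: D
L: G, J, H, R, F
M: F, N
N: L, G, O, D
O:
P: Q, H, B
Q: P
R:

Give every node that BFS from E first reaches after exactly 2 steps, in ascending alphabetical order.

D, K, L, O, P, R

Level 0: E
Level 1: B, C, G, H, I, J, N, Q
Level 2: D, K, L, O, P, R
Level 3: F
Level 4: M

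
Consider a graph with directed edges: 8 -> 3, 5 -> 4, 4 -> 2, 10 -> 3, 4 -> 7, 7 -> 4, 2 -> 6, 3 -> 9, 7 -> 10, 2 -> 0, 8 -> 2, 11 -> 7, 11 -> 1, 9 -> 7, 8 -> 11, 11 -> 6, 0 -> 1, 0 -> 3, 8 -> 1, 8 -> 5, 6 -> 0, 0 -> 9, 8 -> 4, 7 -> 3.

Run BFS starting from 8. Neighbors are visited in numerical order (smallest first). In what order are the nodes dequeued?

8, 1, 2, 3, 4, 5, 11, 0, 6, 9, 7, 10

Visit 8; enqueue 1, 2, 3, 4, 5, 11 → queue [1, 2, 3, 4, 5, 11]
Visit 1 → queue [2, 3, 4, 5, 11]
Visit 2; enqueue 0, 6 → queue [3, 4, 5, 11, 0, 6]
Visit 3; enqueue 9 → queue [4, 5, 11, 0, 6, 9]
Visit 4; enqueue 7 → queue [5, 11, 0, 6, 9, 7]
Visit 5 → queue [11, 0, 6, 9, 7]
Visit 11 → queue [0, 6, 9, 7]
Visit 0 → queue [6, 9, 7]
Visit 6 → queue [9, 7]
Visit 9 → queue [7]
Visit 7; enqueue 10 → queue [10]
Visit 10 → queue []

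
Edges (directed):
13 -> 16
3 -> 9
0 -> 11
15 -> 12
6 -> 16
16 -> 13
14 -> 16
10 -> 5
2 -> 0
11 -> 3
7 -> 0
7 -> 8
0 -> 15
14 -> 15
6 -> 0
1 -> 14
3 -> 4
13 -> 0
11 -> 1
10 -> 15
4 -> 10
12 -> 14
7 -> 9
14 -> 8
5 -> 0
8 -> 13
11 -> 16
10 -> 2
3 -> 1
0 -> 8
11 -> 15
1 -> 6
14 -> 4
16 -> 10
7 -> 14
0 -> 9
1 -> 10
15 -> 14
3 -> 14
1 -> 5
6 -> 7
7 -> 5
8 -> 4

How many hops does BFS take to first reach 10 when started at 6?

2

Level 0: 6
Level 1: 0, 7, 16
Level 2: 5, 8, 9, 10, 11, 13, 14, 15
Level 3: 1, 2, 3, 4, 12
10 first appears at level 2.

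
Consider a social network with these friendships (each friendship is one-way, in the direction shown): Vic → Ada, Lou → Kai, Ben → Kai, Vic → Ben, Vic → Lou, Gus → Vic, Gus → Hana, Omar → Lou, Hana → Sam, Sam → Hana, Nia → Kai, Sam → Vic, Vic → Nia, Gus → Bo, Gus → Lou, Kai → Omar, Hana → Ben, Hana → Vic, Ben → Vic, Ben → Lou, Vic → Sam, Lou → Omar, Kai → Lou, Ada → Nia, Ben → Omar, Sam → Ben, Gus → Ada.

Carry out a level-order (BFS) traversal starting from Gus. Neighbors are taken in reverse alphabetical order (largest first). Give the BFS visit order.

Gus, Vic, Lou, Hana, Bo, Ada, Sam, Nia, Ben, Omar, Kai

Visit Gus; enqueue Vic, Lou, Hana, Bo, Ada → queue [Vic, Lou, Hana, Bo, Ada]
Visit Vic; enqueue Sam, Nia, Ben → queue [Lou, Hana, Bo, Ada, Sam, Nia, Ben]
Visit Lou; enqueue Omar, Kai → queue [Hana, Bo, Ada, Sam, Nia, Ben, Omar, Kai]
Visit Hana → queue [Bo, Ada, Sam, Nia, Ben, Omar, Kai]
Visit Bo → queue [Ada, Sam, Nia, Ben, Omar, Kai]
Visit Ada → queue [Sam, Nia, Ben, Omar, Kai]
Visit Sam → queue [Nia, Ben, Omar, Kai]
Visit Nia → queue [Ben, Omar, Kai]
Visit Ben → queue [Omar, Kai]
Visit Omar → queue [Kai]
Visit Kai → queue []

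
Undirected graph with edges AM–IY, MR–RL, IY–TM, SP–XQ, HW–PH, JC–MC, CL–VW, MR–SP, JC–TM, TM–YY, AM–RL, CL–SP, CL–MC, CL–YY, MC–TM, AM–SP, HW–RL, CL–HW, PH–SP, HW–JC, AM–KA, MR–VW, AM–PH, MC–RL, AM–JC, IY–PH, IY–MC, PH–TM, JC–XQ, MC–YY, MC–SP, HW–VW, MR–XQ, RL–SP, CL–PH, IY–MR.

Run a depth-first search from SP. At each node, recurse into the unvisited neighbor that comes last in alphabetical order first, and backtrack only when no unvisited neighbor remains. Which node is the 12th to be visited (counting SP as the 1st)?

AM

Visit SP
SP → XQ
XQ → MR
MR → VW
VW → HW
HW → RL
RL → MC
MC → YY
YY → TM
TM → PH
PH → IY
IY → AM
AM → KA
AM → JC
PH → CL

Visit order: SP, XQ, MR, VW, HW, RL, MC, YY, TM, PH, IY, AM, KA, JC, CL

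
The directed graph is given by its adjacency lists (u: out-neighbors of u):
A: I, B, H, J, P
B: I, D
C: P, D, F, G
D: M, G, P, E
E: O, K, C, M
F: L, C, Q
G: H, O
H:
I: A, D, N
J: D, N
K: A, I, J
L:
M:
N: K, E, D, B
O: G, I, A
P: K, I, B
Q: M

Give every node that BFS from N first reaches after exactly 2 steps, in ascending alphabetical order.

Level 0: N
Level 1: B, D, E, K
Level 2: A, C, G, I, J, M, O, P
Level 3: F, H
Level 4: L, Q

A, C, G, I, J, M, O, P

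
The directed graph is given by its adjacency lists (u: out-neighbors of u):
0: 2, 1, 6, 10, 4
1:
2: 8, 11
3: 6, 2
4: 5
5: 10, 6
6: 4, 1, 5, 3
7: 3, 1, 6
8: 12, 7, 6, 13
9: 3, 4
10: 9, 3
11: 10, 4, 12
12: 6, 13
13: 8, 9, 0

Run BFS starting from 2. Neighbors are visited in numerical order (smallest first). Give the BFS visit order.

2 -> 8 -> 11 -> 6 -> 7 -> 12 -> 13 -> 4 -> 10 -> 1 -> 3 -> 5 -> 0 -> 9

Visit 2; enqueue 8, 11 → queue [8, 11]
Visit 8; enqueue 6, 7, 12, 13 → queue [11, 6, 7, 12, 13]
Visit 11; enqueue 4, 10 → queue [6, 7, 12, 13, 4, 10]
Visit 6; enqueue 1, 3, 5 → queue [7, 12, 13, 4, 10, 1, 3, 5]
Visit 7 → queue [12, 13, 4, 10, 1, 3, 5]
Visit 12 → queue [13, 4, 10, 1, 3, 5]
Visit 13; enqueue 0, 9 → queue [4, 10, 1, 3, 5, 0, 9]
Visit 4 → queue [10, 1, 3, 5, 0, 9]
Visit 10 → queue [1, 3, 5, 0, 9]
Visit 1 → queue [3, 5, 0, 9]
Visit 3 → queue [5, 0, 9]
Visit 5 → queue [0, 9]
Visit 0 → queue [9]
Visit 9 → queue []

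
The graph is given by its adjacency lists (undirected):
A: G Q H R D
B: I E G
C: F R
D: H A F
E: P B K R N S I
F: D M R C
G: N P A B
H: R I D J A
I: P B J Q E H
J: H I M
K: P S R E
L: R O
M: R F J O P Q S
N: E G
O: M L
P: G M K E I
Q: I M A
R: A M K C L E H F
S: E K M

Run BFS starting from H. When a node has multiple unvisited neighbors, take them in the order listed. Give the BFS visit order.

Visit H; enqueue R, I, D, J, A → queue [R, I, D, J, A]
Visit R; enqueue M, K, C, L, E, F → queue [I, D, J, A, M, K, C, L, E, F]
Visit I; enqueue P, B, Q → queue [D, J, A, M, K, C, L, E, F, P, B, Q]
Visit D → queue [J, A, M, K, C, L, E, F, P, B, Q]
Visit J → queue [A, M, K, C, L, E, F, P, B, Q]
Visit A; enqueue G → queue [M, K, C, L, E, F, P, B, Q, G]
Visit M; enqueue O, S → queue [K, C, L, E, F, P, B, Q, G, O, S]
Visit K → queue [C, L, E, F, P, B, Q, G, O, S]
Visit C → queue [L, E, F, P, B, Q, G, O, S]
Visit L → queue [E, F, P, B, Q, G, O, S]
Visit E; enqueue N → queue [F, P, B, Q, G, O, S, N]
Visit F → queue [P, B, Q, G, O, S, N]
Visit P → queue [B, Q, G, O, S, N]
Visit B → queue [Q, G, O, S, N]
Visit Q → queue [G, O, S, N]
Visit G → queue [O, S, N]
Visit O → queue [S, N]
Visit S → queue [N]
Visit N → queue []

H -> R -> I -> D -> J -> A -> M -> K -> C -> L -> E -> F -> P -> B -> Q -> G -> O -> S -> N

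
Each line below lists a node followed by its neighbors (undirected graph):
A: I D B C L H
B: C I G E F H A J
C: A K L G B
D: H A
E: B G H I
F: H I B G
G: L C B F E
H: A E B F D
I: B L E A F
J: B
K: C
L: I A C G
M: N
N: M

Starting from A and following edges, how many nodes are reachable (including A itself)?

12

BFS from A visits: A, B, C, D, H, I, L, E, F, G, J, K
Reachable nodes: 12 of 14 total.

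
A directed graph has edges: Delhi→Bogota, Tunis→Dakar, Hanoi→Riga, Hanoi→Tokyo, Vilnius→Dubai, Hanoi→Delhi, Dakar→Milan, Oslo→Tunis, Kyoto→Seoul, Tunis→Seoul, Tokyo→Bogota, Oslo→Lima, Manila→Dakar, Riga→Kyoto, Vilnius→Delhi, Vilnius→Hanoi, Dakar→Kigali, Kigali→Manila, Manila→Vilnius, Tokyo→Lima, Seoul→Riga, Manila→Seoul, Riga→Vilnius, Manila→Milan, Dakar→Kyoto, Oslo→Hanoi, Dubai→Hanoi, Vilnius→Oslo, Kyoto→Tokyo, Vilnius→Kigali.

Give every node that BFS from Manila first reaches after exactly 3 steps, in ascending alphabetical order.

Level 0: Manila
Level 1: Dakar, Milan, Seoul, Vilnius
Level 2: Delhi, Dubai, Hanoi, Kigali, Kyoto, Oslo, Riga
Level 3: Bogota, Lima, Tokyo, Tunis

Bogota, Lima, Tokyo, Tunis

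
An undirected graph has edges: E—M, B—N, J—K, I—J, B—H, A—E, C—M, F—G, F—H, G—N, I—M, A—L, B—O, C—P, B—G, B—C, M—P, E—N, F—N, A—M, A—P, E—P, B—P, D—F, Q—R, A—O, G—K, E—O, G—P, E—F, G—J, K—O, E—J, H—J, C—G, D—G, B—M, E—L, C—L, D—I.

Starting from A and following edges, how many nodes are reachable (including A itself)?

BFS from A visits: A, E, L, M, O, P, F, J, N, C, B, I, K, G, D, H
Reachable nodes: 16 of 18 total.

16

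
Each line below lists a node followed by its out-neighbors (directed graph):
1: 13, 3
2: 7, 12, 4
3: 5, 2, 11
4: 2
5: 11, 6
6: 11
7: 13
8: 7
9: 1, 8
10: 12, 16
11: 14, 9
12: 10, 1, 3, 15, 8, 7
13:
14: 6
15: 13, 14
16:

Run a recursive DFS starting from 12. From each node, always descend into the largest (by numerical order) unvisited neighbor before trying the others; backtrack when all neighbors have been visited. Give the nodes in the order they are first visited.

12 -> 15 -> 14 -> 6 -> 11 -> 9 -> 8 -> 7 -> 13 -> 1 -> 3 -> 5 -> 2 -> 4 -> 10 -> 16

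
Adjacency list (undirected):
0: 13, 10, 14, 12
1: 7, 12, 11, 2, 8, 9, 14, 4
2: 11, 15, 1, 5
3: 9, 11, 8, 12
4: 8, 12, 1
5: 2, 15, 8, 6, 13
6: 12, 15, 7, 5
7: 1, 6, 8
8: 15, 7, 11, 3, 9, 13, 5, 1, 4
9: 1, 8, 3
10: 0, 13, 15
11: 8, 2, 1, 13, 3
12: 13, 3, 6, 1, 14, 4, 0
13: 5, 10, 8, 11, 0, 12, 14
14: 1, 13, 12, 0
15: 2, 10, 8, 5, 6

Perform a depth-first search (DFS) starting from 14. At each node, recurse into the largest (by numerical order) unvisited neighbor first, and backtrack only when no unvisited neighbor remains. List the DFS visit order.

14 -> 13 -> 12 -> 6 -> 15 -> 10 -> 0 -> 8 -> 11 -> 3 -> 9 -> 1 -> 7 -> 4 -> 2 -> 5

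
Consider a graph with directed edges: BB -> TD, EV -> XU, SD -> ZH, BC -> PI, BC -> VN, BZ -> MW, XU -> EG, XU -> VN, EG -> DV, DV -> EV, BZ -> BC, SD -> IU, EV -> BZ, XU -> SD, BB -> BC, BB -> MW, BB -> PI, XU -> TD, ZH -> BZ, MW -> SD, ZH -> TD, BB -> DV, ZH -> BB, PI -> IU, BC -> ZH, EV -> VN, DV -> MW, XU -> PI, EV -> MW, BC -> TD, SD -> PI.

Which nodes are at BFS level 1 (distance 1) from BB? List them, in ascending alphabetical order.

Level 0: BB
Level 1: BC, DV, MW, PI, TD
Level 2: EV, IU, SD, VN, ZH
Level 3: BZ, XU
Level 4: EG

BC, DV, MW, PI, TD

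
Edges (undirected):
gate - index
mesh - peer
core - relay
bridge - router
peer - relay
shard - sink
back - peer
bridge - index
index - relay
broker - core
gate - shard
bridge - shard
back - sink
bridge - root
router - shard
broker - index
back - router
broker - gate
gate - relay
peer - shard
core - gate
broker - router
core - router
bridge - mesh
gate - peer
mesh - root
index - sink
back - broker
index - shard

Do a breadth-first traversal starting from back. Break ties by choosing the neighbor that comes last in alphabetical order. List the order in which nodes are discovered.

Visit back; enqueue sink, router, peer, broker → queue [sink, router, peer, broker]
Visit sink; enqueue shard, index → queue [router, peer, broker, shard, index]
Visit router; enqueue core, bridge → queue [peer, broker, shard, index, core, bridge]
Visit peer; enqueue relay, mesh, gate → queue [broker, shard, index, core, bridge, relay, mesh, gate]
Visit broker → queue [shard, index, core, bridge, relay, mesh, gate]
Visit shard → queue [index, core, bridge, relay, mesh, gate]
Visit index → queue [core, bridge, relay, mesh, gate]
Visit core → queue [bridge, relay, mesh, gate]
Visit bridge; enqueue root → queue [relay, mesh, gate, root]
Visit relay → queue [mesh, gate, root]
Visit mesh → queue [gate, root]
Visit gate → queue [root]
Visit root → queue []

back sink router peer broker shard index core bridge relay mesh gate root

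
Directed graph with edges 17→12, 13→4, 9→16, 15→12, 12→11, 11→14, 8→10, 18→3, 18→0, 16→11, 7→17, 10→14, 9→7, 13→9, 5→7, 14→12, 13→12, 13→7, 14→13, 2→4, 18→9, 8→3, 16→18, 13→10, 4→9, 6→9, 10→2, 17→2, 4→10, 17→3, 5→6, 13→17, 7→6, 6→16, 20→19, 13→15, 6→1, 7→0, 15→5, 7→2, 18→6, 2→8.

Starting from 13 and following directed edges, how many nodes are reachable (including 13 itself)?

19

BFS from 13 visits: 13, 17, 15, 12, 10, 9, 7, 4, 3, 2, 5, 11, 14, 16, 6, 0, 8, 18, 1
Reachable nodes: 19 of 21 total.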